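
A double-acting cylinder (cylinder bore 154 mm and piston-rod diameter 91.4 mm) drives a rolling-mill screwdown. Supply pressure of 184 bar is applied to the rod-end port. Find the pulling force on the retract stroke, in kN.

F ≈ 222 kN

Rod-side annular area A_ann = π/4 × (154² − 91.4²) = 12070 mm^2
On retraction the pressure acts on the annular area (bore minus rod).
F = P × A_ann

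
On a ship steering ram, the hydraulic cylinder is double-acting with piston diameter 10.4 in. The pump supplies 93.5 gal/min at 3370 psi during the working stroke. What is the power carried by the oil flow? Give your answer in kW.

W ≈ 137 kW

Hydraulic power = P × Q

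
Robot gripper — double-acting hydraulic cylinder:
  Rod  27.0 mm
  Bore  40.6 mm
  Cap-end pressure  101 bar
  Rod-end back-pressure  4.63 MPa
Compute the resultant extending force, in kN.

F ≈ 9.73 kN

Cap-side area A_cap = π/4 × (40.6 mm)² = 1295 mm^2
Rod-side annular area A_ann = π/4 × (40.6² − 27.0²) = 722.1 mm^2
Net thrust = P_cap·A_cap − P_rod·A_ann = 13.08 kN − 3.343 kN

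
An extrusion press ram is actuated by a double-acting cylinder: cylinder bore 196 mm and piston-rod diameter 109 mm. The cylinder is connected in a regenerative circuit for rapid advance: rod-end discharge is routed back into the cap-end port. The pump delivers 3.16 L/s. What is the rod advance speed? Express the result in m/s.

v ≈ 0.339 m/s

In regeneration the rod-end outflow joins the pump flow into the cap end, so the net volume the pump must supply per unit advance equals the rod cross-section area.
Rod cross-section A_rod = π/4 × (109 mm)² = 9331 mm^2
v = Q_pump / A_rod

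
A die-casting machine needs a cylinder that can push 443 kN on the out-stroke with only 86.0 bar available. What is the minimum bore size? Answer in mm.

Extension force acts on the full piston face: F = P × (π/4)D².
D = √(4F / (πP)) = √(4 × 443 kN / (π × 86.0 bar))

D ≈ 256 mm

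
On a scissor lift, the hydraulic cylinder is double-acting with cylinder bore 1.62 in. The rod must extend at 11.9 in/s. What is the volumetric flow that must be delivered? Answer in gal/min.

Q ≈ 6.37 gal/min

Cap-side area A_cap = π/4 × (1.62 in)² = 2.061 in^2
Q = A × v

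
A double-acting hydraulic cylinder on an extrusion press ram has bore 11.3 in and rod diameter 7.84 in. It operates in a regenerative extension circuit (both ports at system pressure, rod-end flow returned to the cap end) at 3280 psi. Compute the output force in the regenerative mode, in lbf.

With equal pressure on both faces, forces on the annular region cancel; the net push is pressure × rod cross-section.
Rod cross-section A_rod = π/4 × (7.84 in)² = 48.27 in^2
F = P × A_rod

F ≈ 1.58e5 lbf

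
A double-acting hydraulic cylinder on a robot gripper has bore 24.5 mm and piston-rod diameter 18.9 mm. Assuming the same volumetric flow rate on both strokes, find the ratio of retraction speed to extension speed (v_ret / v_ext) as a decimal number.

Cap-side area A_cap = π/4 × (24.5 mm)² = 471.4 mm^2
Rod-side annular area A_ann = π/4 × (24.5² − 18.9²) = 190.9 mm^2
For equal Q, v ∝ 1/A, so v_ret/v_ext = A_cap/A_ann.

v_ret/v_ext ≈ 2.47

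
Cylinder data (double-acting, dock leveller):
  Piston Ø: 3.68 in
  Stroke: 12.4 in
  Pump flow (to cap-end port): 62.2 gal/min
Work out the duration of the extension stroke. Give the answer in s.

Cap-side area A_cap = π/4 × (3.68 in)² = 10.64 in^2
Swept volume V = A × L; t = V / Q = A·L / Q

t ≈ 0.551 s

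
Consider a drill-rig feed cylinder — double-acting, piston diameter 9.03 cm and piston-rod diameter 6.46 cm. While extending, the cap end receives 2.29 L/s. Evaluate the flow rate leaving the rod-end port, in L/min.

Q_out ≈ 67.1 L/min

Cap-side area A_cap = π/4 × (9.03 cm)² = 64.04 cm^2
Rod-side annular area A_ann = π/4 × (9.03² − 6.46²) = 31.27 cm^2
Piston speed v = Q_in/A_cap; rod-end outflow Q_out = v × A_ann = Q_in × A_ann/A_cap.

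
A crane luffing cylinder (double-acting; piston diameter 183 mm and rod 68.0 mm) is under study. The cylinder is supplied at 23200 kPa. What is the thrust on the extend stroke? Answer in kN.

Cap-side area A_cap = π/4 × (183 mm)² = 26300 mm^2
F = P × A_cap = 23200 kPa × A_cap

F ≈ 610 kN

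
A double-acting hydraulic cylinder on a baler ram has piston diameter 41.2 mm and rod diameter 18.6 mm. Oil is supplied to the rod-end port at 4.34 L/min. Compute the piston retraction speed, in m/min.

Rod-side annular area A_ann = π/4 × (41.2² − 18.6²) = 1061 mm^2
Flow into the rod-end port fills the annular volume.
v = Q / A

v ≈ 4.09 m/min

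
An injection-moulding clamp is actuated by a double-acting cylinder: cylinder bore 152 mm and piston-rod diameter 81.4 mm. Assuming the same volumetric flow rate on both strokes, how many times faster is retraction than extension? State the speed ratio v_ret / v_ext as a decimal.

v_ret/v_ext ≈ 1.40

Cap-side area A_cap = π/4 × (152 mm)² = 18150 mm^2
Rod-side annular area A_ann = π/4 × (152² − 81.4²) = 12940 mm^2
For equal Q, v ∝ 1/A, so v_ret/v_ext = A_cap/A_ann.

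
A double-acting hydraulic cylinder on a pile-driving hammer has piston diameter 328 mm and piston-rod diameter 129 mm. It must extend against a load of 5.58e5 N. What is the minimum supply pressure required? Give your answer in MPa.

P ≈ 6.60 MPa

Cap-side area A_cap = π/4 × (328 mm)² = 84500 mm^2
P = F / A = 5.58e5 N / A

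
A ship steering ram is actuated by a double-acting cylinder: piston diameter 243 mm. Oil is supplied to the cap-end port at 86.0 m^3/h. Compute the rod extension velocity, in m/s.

v ≈ 0.515 m/s

Cap-side area A_cap = π/4 × (243 mm)² = 46380 mm^2
v = Q / A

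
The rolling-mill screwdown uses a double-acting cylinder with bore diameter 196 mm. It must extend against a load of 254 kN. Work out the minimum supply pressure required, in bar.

Cap-side area A_cap = π/4 × (196 mm)² = 30170 mm^2
P = F / A = 254 kN / A

P ≈ 84.2 bar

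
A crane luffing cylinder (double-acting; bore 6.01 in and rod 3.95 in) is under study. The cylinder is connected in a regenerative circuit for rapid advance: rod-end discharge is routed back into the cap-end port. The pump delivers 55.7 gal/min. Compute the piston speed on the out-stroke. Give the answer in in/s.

In regeneration the rod-end outflow joins the pump flow into the cap end, so the net volume the pump must supply per unit advance equals the rod cross-section area.
Rod cross-section A_rod = π/4 × (3.95 in)² = 12.25 in^2
v = Q_pump / A_rod

v ≈ 17.5 in/s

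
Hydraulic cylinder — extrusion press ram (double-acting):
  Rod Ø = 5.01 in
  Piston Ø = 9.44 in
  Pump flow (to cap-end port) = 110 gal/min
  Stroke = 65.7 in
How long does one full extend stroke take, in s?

Cap-side area A_cap = π/4 × (9.44 in)² = 69.99 in^2
Swept volume V = A × L; t = V / Q = A·L / Q

t ≈ 10.9 s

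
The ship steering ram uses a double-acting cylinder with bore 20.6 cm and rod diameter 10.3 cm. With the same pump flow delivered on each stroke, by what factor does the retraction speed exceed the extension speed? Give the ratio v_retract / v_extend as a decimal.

Cap-side area A_cap = π/4 × (20.6 cm)² = 333.3 cm^2
Rod-side annular area A_ann = π/4 × (20.6² − 10.3²) = 250.0 cm^2
For equal Q, v ∝ 1/A, so v_ret/v_ext = A_cap/A_ann.

v_ret/v_ext ≈ 1.33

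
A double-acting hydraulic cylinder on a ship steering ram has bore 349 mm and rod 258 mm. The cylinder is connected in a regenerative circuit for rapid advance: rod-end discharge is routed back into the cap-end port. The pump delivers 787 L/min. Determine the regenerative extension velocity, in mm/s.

v ≈ 251 mm/s

In regeneration the rod-end outflow joins the pump flow into the cap end, so the net volume the pump must supply per unit advance equals the rod cross-section area.
Rod cross-section A_rod = π/4 × (258 mm)² = 52280 mm^2
v = Q_pump / A_rod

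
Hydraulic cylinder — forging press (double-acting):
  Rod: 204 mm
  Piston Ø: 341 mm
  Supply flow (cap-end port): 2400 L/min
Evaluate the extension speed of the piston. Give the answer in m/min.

Cap-side area A_cap = π/4 × (341 mm)² = 91330 mm^2
v = Q / A

v ≈ 26.3 m/min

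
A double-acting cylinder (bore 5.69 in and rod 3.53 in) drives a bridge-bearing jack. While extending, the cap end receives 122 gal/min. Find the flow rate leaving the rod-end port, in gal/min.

Q_out ≈ 75.0 gal/min

Cap-side area A_cap = π/4 × (5.69 in)² = 25.43 in^2
Rod-side annular area A_ann = π/4 × (5.69² − 3.53²) = 15.64 in^2
Piston speed v = Q_in/A_cap; rod-end outflow Q_out = v × A_ann = Q_in × A_ann/A_cap.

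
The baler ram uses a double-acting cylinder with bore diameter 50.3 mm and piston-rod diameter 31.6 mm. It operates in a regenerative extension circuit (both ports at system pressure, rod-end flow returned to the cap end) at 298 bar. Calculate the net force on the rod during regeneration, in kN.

With equal pressure on both faces, forces on the annular region cancel; the net push is pressure × rod cross-section.
Rod cross-section A_rod = π/4 × (31.6 mm)² = 784.3 mm^2
F = P × A_rod

F ≈ 23.4 kN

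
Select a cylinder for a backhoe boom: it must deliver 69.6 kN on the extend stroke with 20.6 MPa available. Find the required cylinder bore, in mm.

Extension force acts on the full piston face: F = P × (π/4)D².
D = √(4F / (πP)) = √(4 × 69.6 kN / (π × 20.6 MPa))

D ≈ 65.6 mm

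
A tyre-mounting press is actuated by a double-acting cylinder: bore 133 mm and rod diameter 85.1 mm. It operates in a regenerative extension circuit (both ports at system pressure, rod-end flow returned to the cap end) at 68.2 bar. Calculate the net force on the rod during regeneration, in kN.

With equal pressure on both faces, forces on the annular region cancel; the net push is pressure × rod cross-section.
Rod cross-section A_rod = π/4 × (85.1 mm)² = 5688 mm^2
F = P × A_rod

F ≈ 38.8 kN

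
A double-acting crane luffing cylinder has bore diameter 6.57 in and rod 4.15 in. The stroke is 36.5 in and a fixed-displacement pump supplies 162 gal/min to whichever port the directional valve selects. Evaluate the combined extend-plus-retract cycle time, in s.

Cap-side area A_cap = π/4 × (6.57 in)² = 33.90 in^2
Rod-side annular area A_ann = π/4 × (6.57² − 4.15²) = 20.38 in^2
t_ext = A_cap·L/Q = 1.984 s
t_ret = A_ann·L/Q = 1.192 s
t_cycle = t_ext + t_ret

t ≈ 3.18 s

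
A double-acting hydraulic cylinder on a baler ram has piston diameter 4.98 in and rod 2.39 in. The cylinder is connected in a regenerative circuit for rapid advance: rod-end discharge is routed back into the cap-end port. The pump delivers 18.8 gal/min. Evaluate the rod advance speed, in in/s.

In regeneration the rod-end outflow joins the pump flow into the cap end, so the net volume the pump must supply per unit advance equals the rod cross-section area.
Rod cross-section A_rod = π/4 × (2.39 in)² = 4.486 in^2
v = Q_pump / A_rod

v ≈ 16.1 in/s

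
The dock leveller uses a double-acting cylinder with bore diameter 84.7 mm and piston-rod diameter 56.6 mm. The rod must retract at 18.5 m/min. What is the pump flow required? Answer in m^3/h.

Rod-side annular area A_ann = π/4 × (84.7² − 56.6²) = 3118 mm^2
Q = A × v

Q ≈ 3.46 m^3/h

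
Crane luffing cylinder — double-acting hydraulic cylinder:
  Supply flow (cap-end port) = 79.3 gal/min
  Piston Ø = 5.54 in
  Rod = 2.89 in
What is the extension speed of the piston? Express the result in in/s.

Cap-side area A_cap = π/4 × (5.54 in)² = 24.11 in^2
v = Q / A

v ≈ 12.7 in/s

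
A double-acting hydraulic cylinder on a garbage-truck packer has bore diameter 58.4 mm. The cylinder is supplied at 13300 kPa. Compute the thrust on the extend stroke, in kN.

F ≈ 35.6 kN

Cap-side area A_cap = π/4 × (58.4 mm)² = 2679 mm^2
F = P × A_cap = 13300 kPa × A_cap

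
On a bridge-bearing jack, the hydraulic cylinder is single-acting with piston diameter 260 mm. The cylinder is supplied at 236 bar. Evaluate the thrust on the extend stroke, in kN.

Cap-side area A_cap = π/4 × (260 mm)² = 53090 mm^2
F = P × A_cap = 236 bar × A_cap

F ≈ 1250 kN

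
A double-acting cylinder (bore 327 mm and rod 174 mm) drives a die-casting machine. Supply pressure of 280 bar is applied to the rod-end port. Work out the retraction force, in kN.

Rod-side annular area A_ann = π/4 × (327² − 174²) = 60200 mm^2
On retraction the pressure acts on the annular area (bore minus rod).
F = P × A_ann

F ≈ 1690 kN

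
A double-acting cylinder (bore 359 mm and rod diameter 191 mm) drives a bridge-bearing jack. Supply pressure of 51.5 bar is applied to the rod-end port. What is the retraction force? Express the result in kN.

Rod-side annular area A_ann = π/4 × (359² − 191²) = 72570 mm^2
On retraction the pressure acts on the annular area (bore minus rod).
F = P × A_ann

F ≈ 374 kN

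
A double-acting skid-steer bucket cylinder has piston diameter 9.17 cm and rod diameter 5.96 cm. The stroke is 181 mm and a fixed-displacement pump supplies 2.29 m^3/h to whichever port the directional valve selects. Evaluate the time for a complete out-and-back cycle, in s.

Cap-side area A_cap = π/4 × (9.17 cm)² = 66.04 cm^2
Rod-side annular area A_ann = π/4 × (9.17² − 5.96²) = 38.14 cm^2
t_ext = A_cap·L/Q = 1.879 s
t_ret = A_ann·L/Q = 1.085 s
t_cycle = t_ext + t_ret

t ≈ 2.96 s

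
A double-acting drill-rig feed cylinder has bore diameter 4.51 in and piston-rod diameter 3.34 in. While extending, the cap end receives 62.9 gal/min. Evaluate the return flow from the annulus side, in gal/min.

Q_out ≈ 28.4 gal/min

Cap-side area A_cap = π/4 × (4.51 in)² = 15.98 in^2
Rod-side annular area A_ann = π/4 × (4.51² − 3.34²) = 7.213 in^2
Piston speed v = Q_in/A_cap; rod-end outflow Q_out = v × A_ann = Q_in × A_ann/A_cap.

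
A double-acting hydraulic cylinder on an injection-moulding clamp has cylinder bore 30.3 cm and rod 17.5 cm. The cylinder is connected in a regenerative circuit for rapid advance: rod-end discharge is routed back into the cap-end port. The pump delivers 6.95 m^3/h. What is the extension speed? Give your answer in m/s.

In regeneration the rod-end outflow joins the pump flow into the cap end, so the net volume the pump must supply per unit advance equals the rod cross-section area.
Rod cross-section A_rod = π/4 × (17.5 cm)² = 240.5 cm^2
v = Q_pump / A_rod

v ≈ 0.0803 m/s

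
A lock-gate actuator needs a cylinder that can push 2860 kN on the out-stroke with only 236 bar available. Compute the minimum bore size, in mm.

D ≈ 393 mm

Extension force acts on the full piston face: F = P × (π/4)D².
D = √(4F / (πP)) = √(4 × 2860 kN / (π × 236 bar))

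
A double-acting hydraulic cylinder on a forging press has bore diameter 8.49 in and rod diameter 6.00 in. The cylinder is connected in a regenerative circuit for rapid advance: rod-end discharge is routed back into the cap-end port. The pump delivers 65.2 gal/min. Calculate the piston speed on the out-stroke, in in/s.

In regeneration the rod-end outflow joins the pump flow into the cap end, so the net volume the pump must supply per unit advance equals the rod cross-section area.
Rod cross-section A_rod = π/4 × (6.00 in)² = 28.27 in^2
v = Q_pump / A_rod

v ≈ 8.88 in/s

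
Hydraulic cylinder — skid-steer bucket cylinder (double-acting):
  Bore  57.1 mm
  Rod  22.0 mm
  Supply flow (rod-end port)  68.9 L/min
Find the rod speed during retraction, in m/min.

v ≈ 31.6 m/min

Rod-side annular area A_ann = π/4 × (57.1² − 22.0²) = 2181 mm^2
Flow into the rod-end port fills the annular volume.
v = Q / A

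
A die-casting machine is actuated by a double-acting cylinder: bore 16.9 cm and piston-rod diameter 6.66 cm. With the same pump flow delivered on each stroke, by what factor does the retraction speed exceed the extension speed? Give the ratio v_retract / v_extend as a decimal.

Cap-side area A_cap = π/4 × (16.9 cm)² = 224.3 cm^2
Rod-side annular area A_ann = π/4 × (16.9² − 6.66²) = 189.5 cm^2
For equal Q, v ∝ 1/A, so v_ret/v_ext = A_cap/A_ann.

v_ret/v_ext ≈ 1.18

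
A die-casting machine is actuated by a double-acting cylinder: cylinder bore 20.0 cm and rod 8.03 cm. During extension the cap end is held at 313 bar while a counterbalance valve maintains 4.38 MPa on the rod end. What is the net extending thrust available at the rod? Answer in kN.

Cap-side area A_cap = π/4 × (20.0 cm)² = 314.2 cm^2
Rod-side annular area A_ann = π/4 × (20.0² − 8.03²) = 263.5 cm^2
Net thrust = P_cap·A_cap − P_rod·A_ann = 983.3 kN − 115.4 kN

F ≈ 868 kN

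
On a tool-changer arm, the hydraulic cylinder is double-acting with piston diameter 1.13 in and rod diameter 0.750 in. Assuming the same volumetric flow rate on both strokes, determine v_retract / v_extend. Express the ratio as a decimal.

v_ret/v_ext ≈ 1.79

Cap-side area A_cap = π/4 × (1.13 in)² = 1.003 in^2
Rod-side annular area A_ann = π/4 × (1.13² − 0.750²) = 0.5611 in^2
For equal Q, v ∝ 1/A, so v_ret/v_ext = A_cap/A_ann.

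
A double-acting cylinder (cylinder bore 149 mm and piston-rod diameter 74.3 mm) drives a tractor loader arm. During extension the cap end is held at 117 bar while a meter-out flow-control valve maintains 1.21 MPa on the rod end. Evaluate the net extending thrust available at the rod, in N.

F ≈ 1.88e5 N

Cap-side area A_cap = π/4 × (149 mm)² = 17440 mm^2
Rod-side annular area A_ann = π/4 × (149² − 74.3²) = 13100 mm^2
Net thrust = P_cap·A_cap − P_rod·A_ann = 2.040e5 N − 15850 N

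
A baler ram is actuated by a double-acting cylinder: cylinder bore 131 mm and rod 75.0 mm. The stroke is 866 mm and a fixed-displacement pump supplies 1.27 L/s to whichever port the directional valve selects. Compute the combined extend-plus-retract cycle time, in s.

Cap-side area A_cap = π/4 × (131 mm)² = 13480 mm^2
Rod-side annular area A_ann = π/4 × (131² − 75.0²) = 9060 mm^2
t_ext = A_cap·L/Q = 9.191 s
t_ret = A_ann·L/Q = 6.178 s
t_cycle = t_ext + t_ret

t ≈ 15.4 s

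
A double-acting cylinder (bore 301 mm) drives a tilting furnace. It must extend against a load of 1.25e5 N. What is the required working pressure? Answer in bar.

P ≈ 17.6 bar

Cap-side area A_cap = π/4 × (301 mm)² = 71160 mm^2
P = F / A = 1.25e5 N / A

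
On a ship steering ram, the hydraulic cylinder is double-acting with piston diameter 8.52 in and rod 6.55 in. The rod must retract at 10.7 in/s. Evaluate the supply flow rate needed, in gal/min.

Rod-side annular area A_ann = π/4 × (8.52² − 6.55²) = 23.32 in^2
Q = A × v

Q ≈ 64.8 gal/min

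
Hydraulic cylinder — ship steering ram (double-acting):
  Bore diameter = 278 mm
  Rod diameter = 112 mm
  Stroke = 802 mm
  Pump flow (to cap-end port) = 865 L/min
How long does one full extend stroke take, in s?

t ≈ 3.38 s

Cap-side area A_cap = π/4 × (278 mm)² = 60700 mm^2
Swept volume V = A × L; t = V / Q = A·L / Q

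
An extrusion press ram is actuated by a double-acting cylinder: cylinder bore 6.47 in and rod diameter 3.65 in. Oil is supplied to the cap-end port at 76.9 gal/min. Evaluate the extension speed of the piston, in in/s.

v ≈ 9.01 in/s

Cap-side area A_cap = π/4 × (6.47 in)² = 32.88 in^2
v = Q / A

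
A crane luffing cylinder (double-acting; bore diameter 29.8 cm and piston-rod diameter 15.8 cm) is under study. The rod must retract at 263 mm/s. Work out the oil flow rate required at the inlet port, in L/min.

Rod-side annular area A_ann = π/4 × (29.8² − 15.8²) = 501.4 cm^2
Q = A × v

Q ≈ 791 L/min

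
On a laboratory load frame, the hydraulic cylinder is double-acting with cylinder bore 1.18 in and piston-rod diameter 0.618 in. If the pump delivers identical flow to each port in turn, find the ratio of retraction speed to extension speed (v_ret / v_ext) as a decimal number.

v_ret/v_ext ≈ 1.38

Cap-side area A_cap = π/4 × (1.18 in)² = 1.094 in^2
Rod-side annular area A_ann = π/4 × (1.18² − 0.618²) = 0.7936 in^2
For equal Q, v ∝ 1/A, so v_ret/v_ext = A_cap/A_ann.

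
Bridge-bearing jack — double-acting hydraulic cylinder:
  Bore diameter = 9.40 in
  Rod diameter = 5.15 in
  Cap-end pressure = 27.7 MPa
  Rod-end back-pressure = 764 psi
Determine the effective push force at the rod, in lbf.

F ≈ 2.42e5 lbf

Cap-side area A_cap = π/4 × (9.40 in)² = 69.40 in^2
Rod-side annular area A_ann = π/4 × (9.40² − 5.15²) = 48.57 in^2
Net thrust = P_cap·A_cap − P_rod·A_ann = 2.788e5 lbf − 37110 lbf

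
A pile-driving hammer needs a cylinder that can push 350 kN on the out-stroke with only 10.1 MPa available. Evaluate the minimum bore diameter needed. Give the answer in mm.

D ≈ 210 mm

Extension force acts on the full piston face: F = P × (π/4)D².
D = √(4F / (πP)) = √(4 × 350 kN / (π × 10.1 MPa))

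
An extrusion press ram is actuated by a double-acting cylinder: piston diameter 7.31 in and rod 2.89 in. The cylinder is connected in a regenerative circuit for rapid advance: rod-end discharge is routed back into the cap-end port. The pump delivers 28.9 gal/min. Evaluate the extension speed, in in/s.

In regeneration the rod-end outflow joins the pump flow into the cap end, so the net volume the pump must supply per unit advance equals the rod cross-section area.
Rod cross-section A_rod = π/4 × (2.89 in)² = 6.560 in^2
v = Q_pump / A_rod

v ≈ 17.0 in/s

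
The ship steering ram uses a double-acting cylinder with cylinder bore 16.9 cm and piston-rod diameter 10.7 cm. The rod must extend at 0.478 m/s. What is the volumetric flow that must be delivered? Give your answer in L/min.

Q ≈ 643 L/min

Cap-side area A_cap = π/4 × (16.9 cm)² = 224.3 cm^2
Q = A × v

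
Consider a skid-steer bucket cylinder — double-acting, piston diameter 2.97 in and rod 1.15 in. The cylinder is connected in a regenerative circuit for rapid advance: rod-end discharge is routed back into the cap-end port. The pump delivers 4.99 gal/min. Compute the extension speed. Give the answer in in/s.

In regeneration the rod-end outflow joins the pump flow into the cap end, so the net volume the pump must supply per unit advance equals the rod cross-section area.
Rod cross-section A_rod = π/4 × (1.15 in)² = 1.039 in^2
v = Q_pump / A_rod

v ≈ 18.5 in/s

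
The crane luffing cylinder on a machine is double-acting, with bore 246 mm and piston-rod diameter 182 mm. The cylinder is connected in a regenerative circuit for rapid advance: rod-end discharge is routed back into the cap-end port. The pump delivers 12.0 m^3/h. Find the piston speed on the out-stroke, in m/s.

In regeneration the rod-end outflow joins the pump flow into the cap end, so the net volume the pump must supply per unit advance equals the rod cross-section area.
Rod cross-section A_rod = π/4 × (182 mm)² = 26020 mm^2
v = Q_pump / A_rod

v ≈ 0.128 m/s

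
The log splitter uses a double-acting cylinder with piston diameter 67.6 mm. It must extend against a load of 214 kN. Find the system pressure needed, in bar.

Cap-side area A_cap = π/4 × (67.6 mm)² = 3589 mm^2
P = F / A = 214 kN / A

P ≈ 596 bar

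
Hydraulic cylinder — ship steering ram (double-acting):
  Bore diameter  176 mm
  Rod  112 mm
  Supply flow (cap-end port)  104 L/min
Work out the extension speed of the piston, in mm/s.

Cap-side area A_cap = π/4 × (176 mm)² = 24330 mm^2
v = Q / A

v ≈ 71.2 mm/s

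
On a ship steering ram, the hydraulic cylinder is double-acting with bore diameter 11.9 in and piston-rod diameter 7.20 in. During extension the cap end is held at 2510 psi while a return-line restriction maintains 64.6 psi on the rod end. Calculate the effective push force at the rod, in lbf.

Cap-side area A_cap = π/4 × (11.9 in)² = 111.2 in^2
Rod-side annular area A_ann = π/4 × (11.9² − 7.20²) = 70.51 in^2
Net thrust = P_cap·A_cap − P_rod·A_ann = 2.792e5 lbf − 4555 lbf

F ≈ 2.75e5 lbf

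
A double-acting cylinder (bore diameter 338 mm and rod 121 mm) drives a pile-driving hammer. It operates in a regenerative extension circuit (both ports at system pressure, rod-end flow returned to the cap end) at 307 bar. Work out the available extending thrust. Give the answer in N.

With equal pressure on both faces, forces on the annular region cancel; the net push is pressure × rod cross-section.
Rod cross-section A_rod = π/4 × (121 mm)² = 11500 mm^2
F = P × A_rod

F ≈ 3.53e5 N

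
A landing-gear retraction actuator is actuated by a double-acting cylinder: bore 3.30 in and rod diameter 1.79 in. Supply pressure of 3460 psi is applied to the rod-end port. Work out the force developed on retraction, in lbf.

Rod-side annular area A_ann = π/4 × (3.30² − 1.79²) = 6.036 in^2
On retraction the pressure acts on the annular area (bore minus rod).
F = P × A_ann

F ≈ 20900 lbf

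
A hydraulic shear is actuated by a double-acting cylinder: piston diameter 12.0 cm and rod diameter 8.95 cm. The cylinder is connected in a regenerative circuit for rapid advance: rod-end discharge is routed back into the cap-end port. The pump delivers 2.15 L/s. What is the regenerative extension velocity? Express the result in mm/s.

In regeneration the rod-end outflow joins the pump flow into the cap end, so the net volume the pump must supply per unit advance equals the rod cross-section area.
Rod cross-section A_rod = π/4 × (8.95 cm)² = 62.91 cm^2
v = Q_pump / A_rod

v ≈ 342 mm/s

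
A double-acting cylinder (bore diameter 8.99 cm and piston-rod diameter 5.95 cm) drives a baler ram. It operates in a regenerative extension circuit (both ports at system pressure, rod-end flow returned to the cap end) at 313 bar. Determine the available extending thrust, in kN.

F ≈ 87.0 kN

With equal pressure on both faces, forces on the annular region cancel; the net push is pressure × rod cross-section.
Rod cross-section A_rod = π/4 × (5.95 cm)² = 27.81 cm^2
F = P × A_rod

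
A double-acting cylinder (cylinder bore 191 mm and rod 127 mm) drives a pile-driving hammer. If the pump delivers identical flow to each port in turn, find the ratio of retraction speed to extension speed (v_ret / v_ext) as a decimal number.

v_ret/v_ext ≈ 1.79

Cap-side area A_cap = π/4 × (191 mm)² = 28650 mm^2
Rod-side annular area A_ann = π/4 × (191² − 127²) = 15980 mm^2
For equal Q, v ∝ 1/A, so v_ret/v_ext = A_cap/A_ann.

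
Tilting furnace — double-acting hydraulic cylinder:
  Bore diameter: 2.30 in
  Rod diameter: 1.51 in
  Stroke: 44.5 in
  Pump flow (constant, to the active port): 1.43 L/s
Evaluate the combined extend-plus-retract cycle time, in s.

Cap-side area A_cap = π/4 × (2.30 in)² = 4.155 in^2
Rod-side annular area A_ann = π/4 × (2.30² − 1.51²) = 2.364 in^2
t_ext = A_cap·L/Q = 2.119 s
t_ret = A_ann·L/Q = 1.205 s
t_cycle = t_ext + t_ret

t ≈ 3.32 s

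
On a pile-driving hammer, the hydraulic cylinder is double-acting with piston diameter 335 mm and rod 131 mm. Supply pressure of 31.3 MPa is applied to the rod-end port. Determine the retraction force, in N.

F ≈ 2.34e6 N

Rod-side annular area A_ann = π/4 × (335² − 131²) = 74660 mm^2
On retraction the pressure acts on the annular area (bore minus rod).
F = P × A_ann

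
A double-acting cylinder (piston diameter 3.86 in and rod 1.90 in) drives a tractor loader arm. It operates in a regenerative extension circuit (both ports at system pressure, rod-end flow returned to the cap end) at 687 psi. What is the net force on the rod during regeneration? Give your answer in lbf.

F ≈ 1950 lbf

With equal pressure on both faces, forces on the annular region cancel; the net push is pressure × rod cross-section.
Rod cross-section A_rod = π/4 × (1.90 in)² = 2.835 in^2
F = P × A_rod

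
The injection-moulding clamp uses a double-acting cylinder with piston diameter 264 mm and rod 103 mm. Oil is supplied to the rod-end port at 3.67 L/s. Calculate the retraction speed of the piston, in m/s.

Rod-side annular area A_ann = π/4 × (264² − 103²) = 46410 mm^2
Flow into the rod-end port fills the annular volume.
v = Q / A

v ≈ 0.0791 m/s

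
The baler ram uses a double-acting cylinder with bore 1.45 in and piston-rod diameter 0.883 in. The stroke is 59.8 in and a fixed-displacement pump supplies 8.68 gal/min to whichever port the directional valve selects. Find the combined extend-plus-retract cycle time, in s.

Cap-side area A_cap = π/4 × (1.45 in)² = 1.651 in^2
Rod-side annular area A_ann = π/4 × (1.45² − 0.883²) = 1.039 in^2
t_ext = A_cap·L/Q = 2.955 s
t_ret = A_ann·L/Q = 1.859 s
t_cycle = t_ext + t_ret

t ≈ 4.81 s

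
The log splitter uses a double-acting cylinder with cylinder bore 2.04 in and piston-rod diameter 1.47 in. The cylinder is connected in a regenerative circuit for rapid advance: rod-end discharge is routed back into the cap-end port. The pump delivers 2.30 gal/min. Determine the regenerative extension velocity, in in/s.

v ≈ 5.22 in/s

In regeneration the rod-end outflow joins the pump flow into the cap end, so the net volume the pump must supply per unit advance equals the rod cross-section area.
Rod cross-section A_rod = π/4 × (1.47 in)² = 1.697 in^2
v = Q_pump / A_rod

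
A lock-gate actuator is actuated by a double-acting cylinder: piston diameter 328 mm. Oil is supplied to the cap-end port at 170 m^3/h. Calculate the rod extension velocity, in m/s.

v ≈ 0.559 m/s

Cap-side area A_cap = π/4 × (328 mm)² = 84500 mm^2
v = Q / A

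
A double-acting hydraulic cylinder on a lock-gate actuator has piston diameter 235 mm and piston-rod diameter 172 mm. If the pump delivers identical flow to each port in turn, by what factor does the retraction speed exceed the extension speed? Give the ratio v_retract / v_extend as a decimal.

v_ret/v_ext ≈ 2.15

Cap-side area A_cap = π/4 × (235 mm)² = 43370 mm^2
Rod-side annular area A_ann = π/4 × (235² − 172²) = 20140 mm^2
For equal Q, v ∝ 1/A, so v_ret/v_ext = A_cap/A_ann.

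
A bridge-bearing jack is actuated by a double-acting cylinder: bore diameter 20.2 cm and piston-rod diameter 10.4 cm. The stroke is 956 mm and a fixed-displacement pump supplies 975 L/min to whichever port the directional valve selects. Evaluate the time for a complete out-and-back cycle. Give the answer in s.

t ≈ 3.27 s

Cap-side area A_cap = π/4 × (20.2 cm)² = 320.5 cm^2
Rod-side annular area A_ann = π/4 × (20.2² − 10.4²) = 235.5 cm^2
t_ext = A_cap·L/Q = 1.885 s
t_ret = A_ann·L/Q = 1.386 s
t_cycle = t_ext + t_ret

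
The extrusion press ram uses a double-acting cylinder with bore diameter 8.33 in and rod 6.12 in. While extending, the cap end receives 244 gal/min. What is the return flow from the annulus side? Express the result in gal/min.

Q_out ≈ 112 gal/min

Cap-side area A_cap = π/4 × (8.33 in)² = 54.50 in^2
Rod-side annular area A_ann = π/4 × (8.33² − 6.12²) = 25.08 in^2
Piston speed v = Q_in/A_cap; rod-end outflow Q_out = v × A_ann = Q_in × A_ann/A_cap.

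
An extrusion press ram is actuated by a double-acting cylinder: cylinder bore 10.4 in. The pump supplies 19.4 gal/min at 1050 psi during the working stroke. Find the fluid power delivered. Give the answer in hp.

W ≈ 11.9 hp

Hydraulic power = P × Q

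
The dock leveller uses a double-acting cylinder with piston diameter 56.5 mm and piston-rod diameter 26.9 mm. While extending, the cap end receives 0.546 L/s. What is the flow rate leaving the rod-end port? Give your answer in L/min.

Cap-side area A_cap = π/4 × (56.5 mm)² = 2507 mm^2
Rod-side annular area A_ann = π/4 × (56.5² − 26.9²) = 1939 mm^2
Piston speed v = Q_in/A_cap; rod-end outflow Q_out = v × A_ann = Q_in × A_ann/A_cap.

Q_out ≈ 25.3 L/min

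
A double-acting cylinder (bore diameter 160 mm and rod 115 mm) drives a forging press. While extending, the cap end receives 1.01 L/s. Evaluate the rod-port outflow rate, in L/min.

Cap-side area A_cap = π/4 × (160 mm)² = 20110 mm^2
Rod-side annular area A_ann = π/4 × (160² − 115²) = 9719 mm^2
Piston speed v = Q_in/A_cap; rod-end outflow Q_out = v × A_ann = Q_in × A_ann/A_cap.

Q_out ≈ 29.3 L/min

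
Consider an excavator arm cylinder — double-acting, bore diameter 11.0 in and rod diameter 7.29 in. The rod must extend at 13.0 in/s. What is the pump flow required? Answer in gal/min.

Q ≈ 321 gal/min

Cap-side area A_cap = π/4 × (11.0 in)² = 95.03 in^2
Q = A × v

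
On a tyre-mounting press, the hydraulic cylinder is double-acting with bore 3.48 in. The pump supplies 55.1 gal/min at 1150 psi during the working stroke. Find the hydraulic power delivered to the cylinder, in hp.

W ≈ 37.0 hp

Hydraulic power = P × Q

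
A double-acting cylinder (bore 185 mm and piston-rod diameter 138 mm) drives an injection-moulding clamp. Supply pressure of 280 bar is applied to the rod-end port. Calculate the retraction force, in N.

F ≈ 3.34e5 N

Rod-side annular area A_ann = π/4 × (185² − 138²) = 11920 mm^2
On retraction the pressure acts on the annular area (bore minus rod).
F = P × A_ann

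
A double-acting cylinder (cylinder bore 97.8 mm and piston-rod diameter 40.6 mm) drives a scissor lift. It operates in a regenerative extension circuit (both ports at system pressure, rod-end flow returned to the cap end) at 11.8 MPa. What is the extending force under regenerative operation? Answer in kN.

With equal pressure on both faces, forces on the annular region cancel; the net push is pressure × rod cross-section.
Rod cross-section A_rod = π/4 × (40.6 mm)² = 1295 mm^2
F = P × A_rod

F ≈ 15.3 kN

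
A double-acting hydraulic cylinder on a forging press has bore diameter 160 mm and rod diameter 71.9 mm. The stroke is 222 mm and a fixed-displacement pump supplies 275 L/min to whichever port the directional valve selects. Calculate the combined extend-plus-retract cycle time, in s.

Cap-side area A_cap = π/4 × (160 mm)² = 20110 mm^2
Rod-side annular area A_ann = π/4 × (160² − 71.9²) = 16050 mm^2
t_ext = A_cap·L/Q = 0.9739 s
t_ret = A_ann·L/Q = 0.7772 s
t_cycle = t_ext + t_ret

t ≈ 1.75 s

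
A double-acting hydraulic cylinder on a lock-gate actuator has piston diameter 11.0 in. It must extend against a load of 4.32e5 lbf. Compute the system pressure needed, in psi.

P ≈ 4550 psi

Cap-side area A_cap = π/4 × (11.0 in)² = 95.03 in^2
P = F / A = 4.32e5 lbf / A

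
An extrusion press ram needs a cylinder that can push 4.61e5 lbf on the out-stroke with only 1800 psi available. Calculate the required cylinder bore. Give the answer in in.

D ≈ 18.1 in

Extension force acts on the full piston face: F = P × (π/4)D².
D = √(4F / (πP)) = √(4 × 4.61e5 lbf / (π × 1800 psi))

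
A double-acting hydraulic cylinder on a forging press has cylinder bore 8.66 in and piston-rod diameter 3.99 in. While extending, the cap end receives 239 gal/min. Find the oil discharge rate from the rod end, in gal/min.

Cap-side area A_cap = π/4 × (8.66 in)² = 58.90 in^2
Rod-side annular area A_ann = π/4 × (8.66² − 3.99²) = 46.40 in^2
Piston speed v = Q_in/A_cap; rod-end outflow Q_out = v × A_ann = Q_in × A_ann/A_cap.

Q_out ≈ 188 gal/min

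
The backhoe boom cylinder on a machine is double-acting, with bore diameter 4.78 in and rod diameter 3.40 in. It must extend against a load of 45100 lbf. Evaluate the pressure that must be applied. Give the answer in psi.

P ≈ 2510 psi

Cap-side area A_cap = π/4 × (4.78 in)² = 17.95 in^2
P = F / A = 45100 lbf / A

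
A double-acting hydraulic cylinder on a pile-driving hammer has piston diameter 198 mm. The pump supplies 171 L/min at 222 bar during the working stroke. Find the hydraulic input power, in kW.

W ≈ 63.3 kW

Hydraulic power = P × Q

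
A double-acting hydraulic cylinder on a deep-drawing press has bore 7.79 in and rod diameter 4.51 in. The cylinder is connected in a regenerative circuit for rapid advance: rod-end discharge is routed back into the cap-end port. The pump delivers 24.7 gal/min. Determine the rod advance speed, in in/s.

In regeneration the rod-end outflow joins the pump flow into the cap end, so the net volume the pump must supply per unit advance equals the rod cross-section area.
Rod cross-section A_rod = π/4 × (4.51 in)² = 15.98 in^2
v = Q_pump / A_rod

v ≈ 5.95 in/s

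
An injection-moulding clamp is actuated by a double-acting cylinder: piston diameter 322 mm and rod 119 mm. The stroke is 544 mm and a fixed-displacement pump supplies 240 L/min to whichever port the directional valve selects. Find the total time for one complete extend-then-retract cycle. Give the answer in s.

Cap-side area A_cap = π/4 × (322 mm)² = 81430 mm^2
Rod-side annular area A_ann = π/4 × (322² − 119²) = 70310 mm^2
t_ext = A_cap·L/Q = 11.07 s
t_ret = A_ann·L/Q = 9.562 s
t_cycle = t_ext + t_ret

t ≈ 20.6 s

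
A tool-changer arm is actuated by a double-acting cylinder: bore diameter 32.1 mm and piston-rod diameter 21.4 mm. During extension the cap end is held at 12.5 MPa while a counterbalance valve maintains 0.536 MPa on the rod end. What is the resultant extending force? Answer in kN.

Cap-side area A_cap = π/4 × (32.1 mm)² = 809.3 mm^2
Rod-side annular area A_ann = π/4 × (32.1² − 21.4²) = 449.6 mm^2
Net thrust = P_cap·A_cap − P_rod·A_ann = 10.12 kN − 0.2410 kN

F ≈ 9.88 kN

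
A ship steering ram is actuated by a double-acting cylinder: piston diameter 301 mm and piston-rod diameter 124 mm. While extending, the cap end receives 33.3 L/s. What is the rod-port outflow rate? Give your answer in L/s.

Cap-side area A_cap = π/4 × (301 mm)² = 71160 mm^2
Rod-side annular area A_ann = π/4 × (301² − 124²) = 59080 mm^2
Piston speed v = Q_in/A_cap; rod-end outflow Q_out = v × A_ann = Q_in × A_ann/A_cap.

Q_out ≈ 27.6 L/s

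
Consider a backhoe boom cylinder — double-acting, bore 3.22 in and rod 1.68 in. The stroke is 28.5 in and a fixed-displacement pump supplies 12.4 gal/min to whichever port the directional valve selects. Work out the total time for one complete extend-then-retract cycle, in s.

Cap-side area A_cap = π/4 × (3.22 in)² = 8.143 in^2
Rod-side annular area A_ann = π/4 × (3.22² − 1.68²) = 5.927 in^2
t_ext = A_cap·L/Q = 4.861 s
t_ret = A_ann·L/Q = 3.538 s
t_cycle = t_ext + t_ret

t ≈ 8.40 s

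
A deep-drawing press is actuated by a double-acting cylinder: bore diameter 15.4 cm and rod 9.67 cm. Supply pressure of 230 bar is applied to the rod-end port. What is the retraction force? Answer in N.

Rod-side annular area A_ann = π/4 × (15.4² − 9.67²) = 112.8 cm^2
On retraction the pressure acts on the annular area (bore minus rod).
F = P × A_ann

F ≈ 2.59e5 N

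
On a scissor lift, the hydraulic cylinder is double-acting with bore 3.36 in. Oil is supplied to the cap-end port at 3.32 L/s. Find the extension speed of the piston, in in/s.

Cap-side area A_cap = π/4 × (3.36 in)² = 8.867 in^2
v = Q / A

v ≈ 22.8 in/s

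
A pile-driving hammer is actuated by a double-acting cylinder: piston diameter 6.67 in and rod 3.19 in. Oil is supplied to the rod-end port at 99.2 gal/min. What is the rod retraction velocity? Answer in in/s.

Rod-side annular area A_ann = π/4 × (6.67² − 3.19²) = 26.95 in^2
Flow into the rod-end port fills the annular volume.
v = Q / A

v ≈ 14.2 in/s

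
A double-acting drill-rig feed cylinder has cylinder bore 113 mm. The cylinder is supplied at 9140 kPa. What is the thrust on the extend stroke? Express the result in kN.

F ≈ 91.7 kN

Cap-side area A_cap = π/4 × (113 mm)² = 10030 mm^2
F = P × A_cap = 9140 kPa × A_cap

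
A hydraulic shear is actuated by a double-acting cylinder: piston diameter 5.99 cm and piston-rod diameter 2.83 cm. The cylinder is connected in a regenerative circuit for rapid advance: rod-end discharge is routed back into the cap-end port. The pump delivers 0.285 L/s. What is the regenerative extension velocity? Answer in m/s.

v ≈ 0.453 m/s

In regeneration the rod-end outflow joins the pump flow into the cap end, so the net volume the pump must supply per unit advance equals the rod cross-section area.
Rod cross-section A_rod = π/4 × (2.83 cm)² = 6.290 cm^2
v = Q_pump / A_rod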